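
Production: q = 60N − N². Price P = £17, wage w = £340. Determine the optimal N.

The marginal product of N is MP_N = 60 − 2N.
A price-taking firm hires until the value of the marginal product equals the wage: P·MP_N = w, so 17·(60 − 2N) = 340.
Then 60 − 2N = 20, giving N = 20.

N* = 20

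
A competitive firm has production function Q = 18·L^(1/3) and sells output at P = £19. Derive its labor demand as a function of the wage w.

MP_L = (1/3)·18·L^(-2/3) = 6·L^(-2/3).
Setting P·MP_L = w: 114·L^(-2/3) = w.
Solving for L: L^(-2/3) = w/114, so L = (114/w)^(3/2).

L(w) = (114/w)^(3/2)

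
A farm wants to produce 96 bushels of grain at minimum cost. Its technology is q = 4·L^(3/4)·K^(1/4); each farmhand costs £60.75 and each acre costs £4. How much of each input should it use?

L* = 16, K* = 81

Cost minimization requires the marginal rate of technical substitution to equal the input-price ratio: MP_L/MP_K = w/r.
Here MP_L/MP_K = (3/4)·(K/L)/(1/4) = 3·(K/L). Setting this equal to 60.75/4 = 15.1875 gives K = 5.0625L.
Substituting into q = 96: 4·L^(3/4)·(5.0625L)^(1/4) = 96.
Solving, L = 16 and K = 81.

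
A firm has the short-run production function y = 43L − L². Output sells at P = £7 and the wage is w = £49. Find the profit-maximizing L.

The marginal product of L is MP_L = 43 − 2L.
A price-taking firm hires until the value of the marginal product equals the wage: P·MP_L = w, so 7·(43 − 2L) = 49.
Then 43 − 2L = 7, giving L = 18.

L* = 18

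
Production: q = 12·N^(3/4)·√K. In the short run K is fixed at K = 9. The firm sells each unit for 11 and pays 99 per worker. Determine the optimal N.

With K = 9, MP_N = (3/4)·12·N^(-1/4)·9^(1/2) = 27·N^(-1/4).
Profit maximization for a price taker requires P·MP_N = w: 11·27·N^(-1/4) = 99.
So N^(-1/4) = 1/3, which gives N = 81.

N* = 81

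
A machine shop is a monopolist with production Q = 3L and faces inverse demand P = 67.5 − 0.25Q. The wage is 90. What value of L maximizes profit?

Marginal revenue from the inverse demand is MR = 67.5 − 0.5Q.
The marginal product is MP_L = 3.
A monopolist hires until marginal revenue product equals the wage: MR·MP_L = w.
(67.5 − 1.5L)·3 = 90, so L = 25.

L* = 25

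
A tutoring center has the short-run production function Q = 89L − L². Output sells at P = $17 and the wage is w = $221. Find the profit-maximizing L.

L* = 38

The marginal product of L is MP_L = 89 − 2L.
A price-taking firm hires until the value of the marginal product equals the wage: P·MP_L = w, so 17·(89 − 2L) = 221.
Then 89 − 2L = 13, giving L = 38.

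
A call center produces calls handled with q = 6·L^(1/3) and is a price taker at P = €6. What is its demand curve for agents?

L(w) = (12/w)^(3/2)

MP_L = (1/3)·6·L^(-2/3) = 2·L^(-2/3).
Setting P·MP_L = w: 12·L^(-2/3) = w.
Solving for L: L^(-2/3) = w/12, so L = (12/w)^(3/2).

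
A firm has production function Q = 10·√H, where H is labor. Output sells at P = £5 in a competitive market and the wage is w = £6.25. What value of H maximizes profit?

MP_H = (1/2)·10·H^(-1/2) = 5·H^(-1/2).
Profit maximization for a price taker requires P·MP_H = w: 5·5·H^(-1/2) = 6.25.
So H^(-1/2) = 0.25, which gives H = 16.

H* = 16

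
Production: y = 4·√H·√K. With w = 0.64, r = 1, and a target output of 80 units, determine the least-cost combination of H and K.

H* = 25, K* = 16

Cost minimization requires the marginal rate of technical substitution to equal the input-price ratio: MP_H/MP_K = w/r.
Here MP_H/MP_K = (1/2)·(K/H)/(1/2) = (K/H). Setting this equal to 0.64/1 = 0.64 gives K = 0.64H.
Substituting into y = 80: 4·H^(1/2)·(0.64H)^(1/2) = 80.
Solving, H = 25 and K = 16.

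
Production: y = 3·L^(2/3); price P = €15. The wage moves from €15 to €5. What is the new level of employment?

L* = 216

From P·MP_L = w with MP_L = 2·L^(-1/3), the labor demand is L(w) = (30/w)^(3).
At w = 15: L = 8. At w = 5: L = 216.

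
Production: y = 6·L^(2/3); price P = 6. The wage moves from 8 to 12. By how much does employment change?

ΔL = -19

From P·MP_L = w with MP_L = 4·L^(-1/3), the labor demand is L(w) = (24/w)^(3).
At w = 8: L = 27. At w = 12: L = 8.
ΔL = 8 − 27 = -19.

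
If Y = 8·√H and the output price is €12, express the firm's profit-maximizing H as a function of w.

H(w) = 2304/w²

MP_H = (1/2)·8·H^(-1/2) = 4·H^(-1/2).
Setting P·MP_H = w: 48·H^(-1/2) = w.
Solving for H: H^(-1/2) = w/48, so H = (48/w)^(2).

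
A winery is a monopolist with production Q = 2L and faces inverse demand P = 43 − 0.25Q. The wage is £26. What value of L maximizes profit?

Marginal revenue from the inverse demand is MR = 43 − 0.5Q.
The marginal product is MP_L = 2.
A monopolist hires until marginal revenue product equals the wage: MR·MP_L = w.
(43 − L)·2 = 26, so L = 30.

L* = 30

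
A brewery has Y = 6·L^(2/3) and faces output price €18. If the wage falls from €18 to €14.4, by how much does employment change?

From P·MP_L = w with MP_L = 4·L^(-1/3), the labor demand is L(w) = (72/w)^(3).
At w = 18: L = 64. At w = 14.4: L = 125.
ΔL = 125 − 64 = 61.

ΔL = 61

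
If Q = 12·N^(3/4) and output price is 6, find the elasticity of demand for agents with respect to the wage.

ε = -4

MP_N = (3/4)·12·N^(-1/4), so P·MP_N = w gives 54·N^(-1/4) = w.
Solving, N(w) = (54/w)^(4). This is a constant-elasticity form: N ∝ w^(−4), so ε = −4.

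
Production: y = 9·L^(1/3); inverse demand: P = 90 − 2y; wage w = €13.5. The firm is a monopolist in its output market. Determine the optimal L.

Marginal revenue from the inverse demand is MR = 90 − 4y.
The marginal product is MP_L = 3·L^(-2/3).
A monopolist hires until marginal revenue product equals the wage: MR·MP_L = w.
At L, y = 9·L^(1/3). Substituting and solving: (90 − 36·L^(1/3))·3·L^(-2/3) = 13.5 gives L = 8.

L* = 8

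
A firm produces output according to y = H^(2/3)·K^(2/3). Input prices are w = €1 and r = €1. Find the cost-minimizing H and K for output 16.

H* = 8, K* = 8

Cost minimization requires the marginal rate of technical substitution to equal the input-price ratio: MP_H/MP_K = w/r.
Here MP_H/MP_K = (2/3)·(K/H)/(2/3) = (K/H). Setting this equal to 1/1 = 1 gives K = H.
Substituting into y = 16: H^(2/3)·(H)^(2/3) = 16.
Solving, H = 8 and K = 8.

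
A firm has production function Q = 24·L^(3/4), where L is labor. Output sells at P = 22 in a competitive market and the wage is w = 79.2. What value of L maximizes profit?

L* = 625

MP_L = (3/4)·24·L^(-1/4) = 18·L^(-1/4).
Profit maximization for a price taker requires P·MP_L = w: 22·18·L^(-1/4) = 79.2.
So L^(-1/4) = 0.2, which gives L = 625.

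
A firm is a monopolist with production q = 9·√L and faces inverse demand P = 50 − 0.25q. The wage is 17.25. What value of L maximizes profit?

Marginal revenue from the inverse demand is MR = 50 − 0.5q.
The marginal product is MP_L = 4.5·L^(-1/2).
A monopolist hires until marginal revenue product equals the wage: MR·MP_L = w.
At L, q = 9·√L. Substituting and solving: (50 − 4.5·√L)·4.5·L^(-1/2) = 17.25 gives L = 36.

L* = 36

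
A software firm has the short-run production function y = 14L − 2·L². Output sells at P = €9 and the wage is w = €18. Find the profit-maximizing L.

The marginal product of L is MP_L = 14 − 4L.
A price-taking firm hires until the value of the marginal product equals the wage: P·MP_L = w, so 9·(14 − 4L) = 18.
Then 14 − 4L = 2, giving L = 3.

L* = 3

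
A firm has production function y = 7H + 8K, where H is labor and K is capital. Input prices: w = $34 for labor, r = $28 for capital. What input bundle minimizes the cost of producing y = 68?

The inputs are perfect substitutes, so the firm uses whichever has the lower cost per unit of output.
Cost per unit of output via H is w/7 = 34/7; via K it is r/8 = 3.5. K is cheaper.
Producing y = 68 with K alone: H = 0, K = 8.5.

H* = 0, K* = 8.5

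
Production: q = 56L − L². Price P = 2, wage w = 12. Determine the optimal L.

The marginal product of L is MP_L = 56 − 2L.
A price-taking firm hires until the value of the marginal product equals the wage: P·MP_L = w, so 2·(56 − 2L) = 12.
Then 56 − 2L = 6, giving L = 25.

L* = 25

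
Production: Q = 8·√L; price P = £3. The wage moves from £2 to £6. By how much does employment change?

ΔL = -32

From P·MP_L = w with MP_L = 4·L^(-1/2), the labor demand is L(w) = (12/w)^(2).
At w = 2: L = 36. At w = 6: L = 4.
ΔL = 4 − 36 = -32.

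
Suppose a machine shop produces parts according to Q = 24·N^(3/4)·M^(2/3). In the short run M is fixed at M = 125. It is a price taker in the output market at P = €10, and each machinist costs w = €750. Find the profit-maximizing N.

With M = 125, MP_N = (3/4)·24·N^(-1/4)·125^(2/3) = 450·N^(-1/4).
Profit maximization for a price taker requires P·MP_N = w: 10·450·N^(-1/4) = 750.
So N^(-1/4) = 1/6, which gives N = 1296.

N* = 1296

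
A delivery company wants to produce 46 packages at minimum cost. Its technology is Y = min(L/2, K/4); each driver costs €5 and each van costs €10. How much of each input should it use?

With a fixed-proportions technology, the cost-minimizing bundle uses no slack in either input: L/2 = K/4 = Y.
So L = 2·46 = 92 and K = 4·46 = 184.

L* = 92, K* = 184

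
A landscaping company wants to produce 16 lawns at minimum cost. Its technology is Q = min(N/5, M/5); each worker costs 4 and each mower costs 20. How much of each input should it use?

N* = 80, M* = 80

With a fixed-proportions technology, the cost-minimizing bundle uses no slack in either input: N/5 = M/5 = Q.
So N = 5·16 = 80 and M = 5·16 = 80.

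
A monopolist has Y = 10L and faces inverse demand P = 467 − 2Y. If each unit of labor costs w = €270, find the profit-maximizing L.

L* = 11

Marginal revenue from the inverse demand is MR = 467 − 4Y.
The marginal product is MP_L = 10.
A monopolist hires until marginal revenue product equals the wage: MR·MP_L = w.
(467 − 40L)·10 = 270, so L = 11.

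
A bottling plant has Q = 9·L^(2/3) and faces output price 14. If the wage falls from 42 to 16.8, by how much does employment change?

ΔL = 117

From P·MP_L = w with MP_L = 6·L^(-1/3), the labor demand is L(w) = (84/w)^(3).
At w = 42: L = 8. At w = 16.8: L = 125.
ΔL = 125 − 8 = 117.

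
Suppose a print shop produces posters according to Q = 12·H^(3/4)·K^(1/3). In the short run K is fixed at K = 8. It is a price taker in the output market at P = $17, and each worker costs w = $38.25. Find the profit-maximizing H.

With K = 8, MP_H = (3/4)·12·H^(-1/4)·8^(1/3) = 18·H^(-1/4).
Profit maximization for a price taker requires P·MP_H = w: 17·18·H^(-1/4) = 38.25.
So H^(-1/4) = 0.125, which gives H = 4096.

H* = 4096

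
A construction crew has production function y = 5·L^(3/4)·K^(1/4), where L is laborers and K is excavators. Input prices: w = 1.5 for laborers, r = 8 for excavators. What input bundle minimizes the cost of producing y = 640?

L* = 256, K* = 16

Cost minimization requires the marginal rate of technical substitution to equal the input-price ratio: MP_L/MP_K = w/r.
Here MP_L/MP_K = (3/4)·(K/L)/(1/4) = 3·(K/L). Setting this equal to 1.5/8 = 0.1875 gives K = 0.0625L.
Substituting into y = 640: 5·L^(3/4)·(0.0625L)^(1/4) = 640.
Solving, L = 256 and K = 16.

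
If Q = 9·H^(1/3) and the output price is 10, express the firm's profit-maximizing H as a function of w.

MP_H = (1/3)·9·H^(-2/3) = 3·H^(-2/3).
Setting P·MP_H = w: 30·H^(-2/3) = w.
Solving for H: H^(-2/3) = w/30, so H = (30/w)^(3/2).

H(w) = (30/w)^(3/2)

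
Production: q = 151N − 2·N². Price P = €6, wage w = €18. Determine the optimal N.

N* = 37

The marginal product of N is MP_N = 151 − 4N.
A price-taking firm hires until the value of the marginal product equals the wage: P·MP_N = w, so 6·(151 − 4N) = 18.
Then 151 − 4N = 3, giving N = 37.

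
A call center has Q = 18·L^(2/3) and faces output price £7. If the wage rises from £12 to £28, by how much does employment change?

From P·MP_L = w with MP_L = 12·L^(-1/3), the labor demand is L(w) = (84/w)^(3).
At w = 12: L = 343. At w = 28: L = 27.
ΔL = 27 − 343 = -316.

ΔL = -316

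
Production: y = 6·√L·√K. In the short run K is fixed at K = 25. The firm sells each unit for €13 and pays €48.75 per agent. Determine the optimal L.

With K = 25, MP_L = (1/2)·6·L^(-1/2)·25^(1/2) = 15·L^(-1/2).
Profit maximization for a price taker requires P·MP_L = w: 13·15·L^(-1/2) = 48.75.
So L^(-1/2) = 0.25, which gives L = 16.

L* = 16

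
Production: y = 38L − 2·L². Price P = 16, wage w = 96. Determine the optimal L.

The marginal product of L is MP_L = 38 − 4L.
A price-taking firm hires until the value of the marginal product equals the wage: P·MP_L = w, so 16·(38 − 4L) = 96.
Then 38 − 4L = 6, giving L = 8.

L* = 8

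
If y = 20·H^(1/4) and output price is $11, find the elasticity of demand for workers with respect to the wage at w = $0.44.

ε = -4/3

MP_H = (1/4)·20·H^(-3/4), so P·MP_H = w gives 55·H^(-3/4) = w.
Solving, H(w) = (55/w)^(4/3). This is a constant-elasticity form: H ∝ w^(−4/3), so ε = −4/3.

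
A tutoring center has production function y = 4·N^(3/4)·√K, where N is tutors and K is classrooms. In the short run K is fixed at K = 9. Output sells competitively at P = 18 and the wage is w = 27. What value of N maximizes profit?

N* = 1296

With K = 9, MP_N = (3/4)·4·N^(-1/4)·9^(1/2) = 9·N^(-1/4).
Profit maximization for a price taker requires P·MP_N = w: 18·9·N^(-1/4) = 27.
So N^(-1/4) = 1/6, which gives N = 1296.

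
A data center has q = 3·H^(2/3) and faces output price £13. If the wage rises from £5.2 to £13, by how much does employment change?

ΔH = -117

From P·MP_H = w with MP_H = 2·H^(-1/3), the labor demand is H(w) = (26/w)^(3).
At w = 5.2: H = 125. At w = 13: H = 8.
ΔH = 8 − 125 = -117.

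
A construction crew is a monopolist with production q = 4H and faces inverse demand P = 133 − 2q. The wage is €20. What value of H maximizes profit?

H* = 8

Marginal revenue from the inverse demand is MR = 133 − 4q.
The marginal product is MP_H = 4.
A monopolist hires until marginal revenue product equals the wage: MR·MP_H = w.
(133 − 16H)·4 = 20, so H = 8.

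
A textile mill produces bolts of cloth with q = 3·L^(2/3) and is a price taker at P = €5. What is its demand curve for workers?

L(w) = 1000/w³

MP_L = (2/3)·3·L^(-1/3) = 2·L^(-1/3).
Setting P·MP_L = w: 10·L^(-1/3) = w.
Solving for L: L^(-1/3) = w/10, so L = (10/w)^(3).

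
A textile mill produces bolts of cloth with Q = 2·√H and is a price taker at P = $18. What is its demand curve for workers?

MP_H = (1/2)·2·H^(-1/2) = H^(-1/2).
Setting P·MP_H = w: 18·H^(-1/2) = w.
Solving for H: H^(-1/2) = w/18, so H = (18/w)^(2).

H(w) = 324/w²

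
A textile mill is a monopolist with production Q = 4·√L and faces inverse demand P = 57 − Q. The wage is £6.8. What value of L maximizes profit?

Marginal revenue from the inverse demand is MR = 57 − 2Q.
The marginal product is MP_L = 2·L^(-1/2).
A monopolist hires until marginal revenue product equals the wage: MR·MP_L = w.
At L, Q = 4·√L. Substituting and solving: (57 − 8·√L)·2·L^(-1/2) = 6.8 gives L = 25.

L* = 25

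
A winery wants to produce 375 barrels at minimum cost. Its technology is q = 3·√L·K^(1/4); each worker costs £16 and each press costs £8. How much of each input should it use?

L* = 625, K* = 625

Cost minimization requires the marginal rate of technical substitution to equal the input-price ratio: MP_L/MP_K = w/r.
Here MP_L/MP_K = (1/2)·(K/L)/(1/4) = 2·(K/L). Setting this equal to 16/8 = 2 gives K = L.
Substituting into q = 375: 3·L^(1/2)·(L)^(1/4) = 375.
Solving, L = 625 and K = 625.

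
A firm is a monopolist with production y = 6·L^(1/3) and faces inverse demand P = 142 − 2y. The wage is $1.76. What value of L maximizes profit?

Marginal revenue from the inverse demand is MR = 142 − 4y.
The marginal product is MP_L = 2·L^(-2/3).
A monopolist hires until marginal revenue product equals the wage: MR·MP_L = w.
At L, y = 6·L^(1/3). Substituting and solving: (142 − 24·L^(1/3))·2·L^(-2/3) = 1.76 gives L = 125.

L* = 125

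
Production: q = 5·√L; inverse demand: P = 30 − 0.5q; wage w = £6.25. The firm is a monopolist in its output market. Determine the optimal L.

Marginal revenue from the inverse demand is MR = 30 − q.
The marginal product is MP_L = 2.5·L^(-1/2).
A monopolist hires until marginal revenue product equals the wage: MR·MP_L = w.
At L, q = 5·√L. Substituting and solving: (30 − 5·√L)·2.5·L^(-1/2) = 6.25 gives L = 16.

L* = 16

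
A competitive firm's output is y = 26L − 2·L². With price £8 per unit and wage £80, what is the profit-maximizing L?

The marginal product of L is MP_L = 26 − 4L.
A price-taking firm hires until the value of the marginal product equals the wage: P·MP_L = w, so 8·(26 − 4L) = 80.
Then 26 − 4L = 10, giving L = 4.

L* = 4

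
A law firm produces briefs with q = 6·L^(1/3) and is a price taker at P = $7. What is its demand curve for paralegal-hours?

MP_L = (1/3)·6·L^(-2/3) = 2·L^(-2/3).
Setting P·MP_L = w: 14·L^(-2/3) = w.
Solving for L: L^(-2/3) = w/14, so L = (14/w)^(3/2).

L(w) = (14/w)^(3/2)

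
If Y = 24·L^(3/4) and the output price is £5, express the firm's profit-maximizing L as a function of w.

L(w) = (90/w)^(4)

MP_L = (3/4)·24·L^(-1/4) = 18·L^(-1/4).
Setting P·MP_L = w: 90·L^(-1/4) = w.
Solving for L: L^(-1/4) = w/90, so L = (90/w)^(4).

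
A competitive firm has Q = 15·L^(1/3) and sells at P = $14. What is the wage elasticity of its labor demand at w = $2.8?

ε = -1.5

MP_L = (1/3)·15·L^(-2/3), so P·MP_L = w gives 70·L^(-2/3) = w.
Solving, L(w) = (70/w)^(3/2). This is a constant-elasticity form: L ∝ w^(−3/2), so ε = −3/2.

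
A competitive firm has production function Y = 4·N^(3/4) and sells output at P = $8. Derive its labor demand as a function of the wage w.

MP_N = (3/4)·4·N^(-1/4) = 3·N^(-1/4).
Setting P·MP_N = w: 24·N^(-1/4) = w.
Solving for N: N^(-1/4) = w/24, so N = (24/w)^(4).

N(w) = 331776/w^(4)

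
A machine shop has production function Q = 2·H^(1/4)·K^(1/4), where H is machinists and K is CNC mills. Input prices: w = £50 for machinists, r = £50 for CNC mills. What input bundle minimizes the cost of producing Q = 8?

H* = 16, K* = 16

Cost minimization requires the marginal rate of technical substitution to equal the input-price ratio: MP_H/MP_K = w/r.
Here MP_H/MP_K = (1/4)·(K/H)/(1/4) = (K/H). Setting this equal to 50/50 = 1 gives K = H.
Substituting into Q = 8: 2·H^(1/4)·(H)^(1/4) = 8.
Solving, H = 16 and K = 16.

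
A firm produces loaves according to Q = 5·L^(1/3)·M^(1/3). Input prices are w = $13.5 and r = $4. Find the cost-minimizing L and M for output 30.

L* = 8, M* = 27

Cost minimization requires the marginal rate of technical substitution to equal the input-price ratio: MP_L/MP_M = w/r.
Here MP_L/MP_M = (1/3)·(M/L)/(1/3) = (M/L). Setting this equal to 13.5/4 = 3.375 gives M = 3.375L.
Substituting into Q = 30: 5·L^(1/3)·(3.375L)^(1/3) = 30.
Solving, L = 8 and M = 27.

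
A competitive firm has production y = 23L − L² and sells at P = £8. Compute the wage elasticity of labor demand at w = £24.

From P·MP_L = w with MP_L = 23 − 2L, labor demand is L(w) = (23 − w/8)/2.
dL/dw = −1/(16) = -0.0625.
At w = 24, L = 10, so ε = (dL/dw)·(w/L) = (-0.0625)·(24/10) = -0.15.

ε = -0.15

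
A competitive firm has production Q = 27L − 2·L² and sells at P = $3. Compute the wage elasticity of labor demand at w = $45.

ε = -1.25

From P·MP_L = w with MP_L = 27 − 4L, labor demand is L(w) = (27 − w/3)/4.
dL/dw = −1/(12) = -1/12.
At w = 45, L = 3, so ε = (dL/dw)·(w/L) = (-1/12)·(45/3) = -1.25.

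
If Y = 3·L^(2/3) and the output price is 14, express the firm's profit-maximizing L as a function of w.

MP_L = (2/3)·3·L^(-1/3) = 2·L^(-1/3).
Setting P·MP_L = w: 28·L^(-1/3) = w.
Solving for L: L^(-1/3) = w/28, so L = (28/w)^(3).

L(w) = 21952/w³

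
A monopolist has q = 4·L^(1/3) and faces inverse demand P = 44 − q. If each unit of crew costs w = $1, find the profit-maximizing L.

Marginal revenue from the inverse demand is MR = 44 − 2q.
The marginal product is MP_L = (4/3)·L^(-2/3).
A monopolist hires until marginal revenue product equals the wage: MR·MP_L = w.
At L, q = 4·L^(1/3). Substituting and solving: (44 − 8·L^(1/3))·(4/3)·L^(-2/3) = 1 gives L = 64.

L* = 64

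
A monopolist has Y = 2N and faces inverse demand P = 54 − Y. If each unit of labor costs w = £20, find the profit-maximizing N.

N* = 11

Marginal revenue from the inverse demand is MR = 54 − 2Y.
The marginal product is MP_N = 2.
A monopolist hires until marginal revenue product equals the wage: MR·MP_N = w.
(54 − 4N)·2 = 20, so N = 11.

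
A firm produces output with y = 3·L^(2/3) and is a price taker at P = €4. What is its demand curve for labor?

MP_L = (2/3)·3·L^(-1/3) = 2·L^(-1/3).
Setting P·MP_L = w: 8·L^(-1/3) = w.
Solving for L: L^(-1/3) = w/8, so L = (8/w)^(3).

L(w) = 512/w³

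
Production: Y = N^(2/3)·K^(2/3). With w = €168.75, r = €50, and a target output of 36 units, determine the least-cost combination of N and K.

N* = 8, K* = 27

Cost minimization requires the marginal rate of technical substitution to equal the input-price ratio: MP_N/MP_K = w/r.
Here MP_N/MP_K = (2/3)·(K/N)/(2/3) = (K/N). Setting this equal to 168.75/50 = 3.375 gives K = 3.375N.
Substituting into Y = 36: N^(2/3)·(3.375N)^(2/3) = 36.
Solving, N = 8 and K = 27.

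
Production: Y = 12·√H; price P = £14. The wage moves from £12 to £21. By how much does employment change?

From P·MP_H = w with MP_H = 6·H^(-1/2), the labor demand is H(w) = (84/w)^(2).
At w = 12: H = 49. At w = 21: H = 16.
ΔH = 16 − 49 = -33.

ΔH = -33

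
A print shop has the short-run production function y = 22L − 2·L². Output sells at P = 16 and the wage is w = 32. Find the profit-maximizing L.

L* = 5

The marginal product of L is MP_L = 22 − 4L.
A price-taking firm hires until the value of the marginal product equals the wage: P·MP_L = w, so 16·(22 − 4L) = 32.
Then 22 − 4L = 2, giving L = 5.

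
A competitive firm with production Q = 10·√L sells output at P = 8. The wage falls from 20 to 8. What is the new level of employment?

From P·MP_L = w with MP_L = 5·L^(-1/2), the labor demand is L(w) = (40/w)^(2).
At w = 20: L = 4. At w = 8: L = 25.

L* = 25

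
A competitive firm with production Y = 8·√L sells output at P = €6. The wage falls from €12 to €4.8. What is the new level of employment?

From P·MP_L = w with MP_L = 4·L^(-1/2), the labor demand is L(w) = (24/w)^(2).
At w = 12: L = 4. At w = 4.8: L = 25.

L* = 25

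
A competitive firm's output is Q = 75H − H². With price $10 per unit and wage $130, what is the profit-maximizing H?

H* = 31

The marginal product of H is MP_H = 75 − 2H.
A price-taking firm hires until the value of the marginal product equals the wage: P·MP_H = w, so 10·(75 − 2H) = 130.
Then 75 − 2H = 13, giving H = 31.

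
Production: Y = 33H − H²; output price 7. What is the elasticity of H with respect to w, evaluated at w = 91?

From P·MP_H = w with MP_H = 33 − 2H, labor demand is H(w) = (33 − w/7)/2.
dH/dw = −1/(14) = -1/14.
At w = 91, H = 10, so ε = (dH/dw)·(w/H) = (-1/14)·(91/10) = -0.65.

ε = -0.65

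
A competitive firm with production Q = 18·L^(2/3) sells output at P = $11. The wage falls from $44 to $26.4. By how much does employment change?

From P·MP_L = w with MP_L = 12·L^(-1/3), the labor demand is L(w) = (132/w)^(3).
At w = 44: L = 27. At w = 26.4: L = 125.
ΔL = 125 − 27 = 98.

ΔL = 98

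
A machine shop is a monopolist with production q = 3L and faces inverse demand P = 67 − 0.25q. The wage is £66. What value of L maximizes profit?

Marginal revenue from the inverse demand is MR = 67 − 0.5q.
The marginal product is MP_L = 3.
A monopolist hires until marginal revenue product equals the wage: MR·MP_L = w.
(67 − 1.5L)·3 = 66, so L = 30.

L* = 30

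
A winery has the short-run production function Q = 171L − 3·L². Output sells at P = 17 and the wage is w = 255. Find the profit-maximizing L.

The marginal product of L is MP_L = 171 − 6L.
A price-taking firm hires until the value of the marginal product equals the wage: P·MP_L = w, so 17·(171 − 6L) = 255.
Then 171 − 6L = 15, giving L = 26.

L* = 26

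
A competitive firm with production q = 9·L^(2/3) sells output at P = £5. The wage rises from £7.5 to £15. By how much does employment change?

From P·MP_L = w with MP_L = 6·L^(-1/3), the labor demand is L(w) = (30/w)^(3).
At w = 7.5: L = 64. At w = 15: L = 8.
ΔL = 8 − 64 = -56.

ΔL = -56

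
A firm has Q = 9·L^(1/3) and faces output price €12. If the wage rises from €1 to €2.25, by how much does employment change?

From P·MP_L = w with MP_L = 3·L^(-2/3), the labor demand is L(w) = (36/w)^(3/2).
At w = 1: L = 216. At w = 2.25: L = 64.
ΔL = 64 − 216 = -152.

ΔL = -152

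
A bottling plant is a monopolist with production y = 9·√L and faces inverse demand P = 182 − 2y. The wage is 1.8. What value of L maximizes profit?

L* = 25

Marginal revenue from the inverse demand is MR = 182 − 4y.
The marginal product is MP_L = 4.5·L^(-1/2).
A monopolist hires until marginal revenue product equals the wage: MR·MP_L = w.
At L, y = 9·√L. Substituting and solving: (182 − 36·√L)·4.5·L^(-1/2) = 1.8 gives L = 25.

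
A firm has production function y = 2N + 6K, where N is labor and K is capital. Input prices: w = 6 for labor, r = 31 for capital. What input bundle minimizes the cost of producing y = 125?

The inputs are perfect substitutes, so the firm uses whichever has the lower cost per unit of output.
Cost per unit of output via N is w/2 = 3; via K it is r/6 = 31/6. N is cheaper.
Producing y = 125 with N alone: N = 62.5, K = 0.

N* = 62.5, K* = 0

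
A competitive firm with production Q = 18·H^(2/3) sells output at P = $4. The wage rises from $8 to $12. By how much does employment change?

From P·MP_H = w with MP_H = 12·H^(-1/3), the labor demand is H(w) = (48/w)^(3).
At w = 8: H = 216. At w = 12: H = 64.
ΔH = 64 − 216 = -152.

ΔH = -152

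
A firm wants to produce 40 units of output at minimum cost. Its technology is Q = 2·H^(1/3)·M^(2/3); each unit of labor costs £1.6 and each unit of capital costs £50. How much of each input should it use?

Cost minimization requires the marginal rate of technical substitution to equal the input-price ratio: MP_H/MP_M = w/r.
Here MP_H/MP_M = (1/3)·(M/H)/(2/3) = 0.5·(M/H). Setting this equal to 1.6/50 = 0.032 gives M = 0.064H.
Substituting into Q = 40: 2·H^(1/3)·(0.064H)^(2/3) = 40.
Solving, H = 125 and M = 8.

H* = 125, M* = 8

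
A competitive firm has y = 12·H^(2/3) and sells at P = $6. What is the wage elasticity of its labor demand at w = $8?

MP_H = (2/3)·12·H^(-1/3), so P·MP_H = w gives 48·H^(-1/3) = w.
Solving, H(w) = (48/w)^(3). This is a constant-elasticity form: H ∝ w^(−3), so ε = −3.

ε = -3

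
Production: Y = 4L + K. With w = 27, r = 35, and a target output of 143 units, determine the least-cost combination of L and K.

The inputs are perfect substitutes, so the firm uses whichever has the lower cost per unit of output.
Cost per unit of output via L is 6.75; via K it is 35. L is cheaper.
Producing Y = 143 with L alone: L = 35.75, K = 0.

L* = 35.75, K* = 0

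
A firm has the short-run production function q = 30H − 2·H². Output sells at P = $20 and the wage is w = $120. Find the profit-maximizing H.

H* = 6

The marginal product of H is MP_H = 30 − 4H.
A price-taking firm hires until the value of the marginal product equals the wage: P·MP_H = w, so 20·(30 − 4H) = 120.
Then 30 − 4H = 6, giving H = 6.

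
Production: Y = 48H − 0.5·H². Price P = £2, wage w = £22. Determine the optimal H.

H* = 37

The marginal product of H is MP_H = 48 − H.
A price-taking firm hires until the value of the marginal product equals the wage: P·MP_H = w, so 2·(48 − H) = 22.
Then 48 − H = 11, giving H = 37.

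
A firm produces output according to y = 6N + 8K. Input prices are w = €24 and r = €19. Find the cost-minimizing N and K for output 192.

The inputs are perfect substitutes, so the firm uses whichever has the lower cost per unit of output.
Cost per unit of output via N is w/6 = 4; via K it is r/8 = 2.375. K is cheaper.
Producing y = 192 with K alone: N = 0, K = 24.

N* = 0, K* = 24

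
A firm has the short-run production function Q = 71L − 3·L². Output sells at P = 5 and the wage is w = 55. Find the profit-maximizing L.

The marginal product of L is MP_L = 71 − 6L.
A price-taking firm hires until the value of the marginal product equals the wage: P·MP_L = w, so 5·(71 − 6L) = 55.
Then 71 − 6L = 11, giving L = 10.

L* = 10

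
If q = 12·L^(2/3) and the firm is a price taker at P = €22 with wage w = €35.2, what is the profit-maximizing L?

L* = 125

MP_L = (2/3)·12·L^(-1/3) = 8·L^(-1/3).
Profit maximization for a price taker requires P·MP_L = w: 22·8·L^(-1/3) = 35.2.
So L^(-1/3) = 0.2, which gives L = 125.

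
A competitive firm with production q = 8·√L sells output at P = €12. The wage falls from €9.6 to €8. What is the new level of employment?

L* = 36

From P·MP_L = w with MP_L = 4·L^(-1/2), the labor demand is L(w) = (48/w)^(2).
At w = 9.6: L = 25. At w = 8: L = 36.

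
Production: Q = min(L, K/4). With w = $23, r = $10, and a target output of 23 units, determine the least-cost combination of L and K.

With a fixed-proportions technology, the cost-minimizing bundle uses no slack in either input: L = K/4 = Q.
So L = 23 and K = 4·23 = 92.

L* = 23, K* = 92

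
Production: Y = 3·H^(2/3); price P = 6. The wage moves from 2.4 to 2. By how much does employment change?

From P·MP_H = w with MP_H = 2·H^(-1/3), the labor demand is H(w) = (12/w)^(3).
At w = 2.4: H = 125. At w = 2: H = 216.
ΔH = 216 − 125 = 91.

ΔH = 91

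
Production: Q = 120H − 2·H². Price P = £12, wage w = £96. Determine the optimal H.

H* = 28

The marginal product of H is MP_H = 120 − 4H.
A price-taking firm hires until the value of the marginal product equals the wage: P·MP_H = w, so 12·(120 − 4H) = 96.
Then 120 − 4H = 8, giving H = 28.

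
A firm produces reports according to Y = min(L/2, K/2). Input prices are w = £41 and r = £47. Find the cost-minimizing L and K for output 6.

With a fixed-proportions technology, the cost-minimizing bundle uses no slack in either input: L/2 = K/2 = Y.
So L = 2·6 = 12 and K = 2·6 = 12.

L* = 12, K* = 12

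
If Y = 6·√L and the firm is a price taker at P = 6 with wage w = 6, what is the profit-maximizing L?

MP_L = (1/2)·6·L^(-1/2) = 3·L^(-1/2).
Profit maximization for a price taker requires P·MP_L = w: 6·3·L^(-1/2) = 6.
So L^(-1/2) = 1/3, which gives L = 9.

L* = 9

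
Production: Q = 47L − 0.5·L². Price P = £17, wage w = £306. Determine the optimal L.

L* = 29

The marginal product of L is MP_L = 47 − L.
A price-taking firm hires until the value of the marginal product equals the wage: P·MP_L = w, so 17·(47 − L) = 306.
Then 47 − L = 18, giving L = 29.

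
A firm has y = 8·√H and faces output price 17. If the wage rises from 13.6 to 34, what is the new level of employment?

H* = 4

From P·MP_H = w with MP_H = 4·H^(-1/2), the labor demand is H(w) = (68/w)^(2).
At w = 13.6: H = 25. At w = 34: H = 4.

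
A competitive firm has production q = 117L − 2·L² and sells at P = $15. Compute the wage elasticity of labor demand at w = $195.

ε = -0.125

From P·MP_L = w with MP_L = 117 − 4L, labor demand is L(w) = (117 − w/15)/4.
dL/dw = −1/(60) = -1/60.
At w = 195, L = 26, so ε = (dL/dw)·(w/L) = (-1/60)·(195/26) = -0.125.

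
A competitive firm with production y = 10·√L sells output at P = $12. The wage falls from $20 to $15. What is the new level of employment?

L* = 16

From P·MP_L = w with MP_L = 5·L^(-1/2), the labor demand is L(w) = (60/w)^(2).
At w = 20: L = 9. At w = 15: L = 16.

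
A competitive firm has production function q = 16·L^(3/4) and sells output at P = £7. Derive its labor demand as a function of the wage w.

L(w) = (84/w)^(4)

MP_L = (3/4)·16·L^(-1/4) = 12·L^(-1/4).
Setting P·MP_L = w: 84·L^(-1/4) = w.
Solving for L: L^(-1/4) = w/84, so L = (84/w)^(4).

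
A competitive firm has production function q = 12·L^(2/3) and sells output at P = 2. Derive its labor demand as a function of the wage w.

L(w) = 4096/w³

MP_L = (2/3)·12·L^(-1/3) = 8·L^(-1/3).
Setting P·MP_L = w: 16·L^(-1/3) = w.
Solving for L: L^(-1/3) = w/16, so L = (16/w)^(3).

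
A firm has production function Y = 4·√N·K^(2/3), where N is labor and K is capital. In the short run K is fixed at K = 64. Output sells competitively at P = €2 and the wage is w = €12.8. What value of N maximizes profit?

With K = 64, MP_N = (1/2)·4·N^(-1/2)·64^(2/3) = 32·N^(-1/2).
Profit maximization for a price taker requires P·MP_N = w: 2·32·N^(-1/2) = 12.8.
So N^(-1/2) = 0.2, which gives N = 25.

N* = 25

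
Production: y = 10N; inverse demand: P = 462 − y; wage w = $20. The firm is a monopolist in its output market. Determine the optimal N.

N* = 23

Marginal revenue from the inverse demand is MR = 462 − 2y.
The marginal product is MP_N = 10.
A monopolist hires until marginal revenue product equals the wage: MR·MP_N = w.
(462 − 20N)·10 = 20, so N = 23.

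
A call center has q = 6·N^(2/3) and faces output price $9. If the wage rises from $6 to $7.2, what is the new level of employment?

N* = 125

From P·MP_N = w with MP_N = 4·N^(-1/3), the labor demand is N(w) = (36/w)^(3).
At w = 6: N = 216. At w = 7.2: N = 125.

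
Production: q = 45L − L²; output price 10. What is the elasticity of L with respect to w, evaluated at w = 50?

ε = -0.125

From P·MP_L = w with MP_L = 45 − 2L, labor demand is L(w) = (45 − w/10)/2.
dL/dw = −1/(20) = -0.05.
At w = 50, L = 20, so ε = (dL/dw)·(w/L) = (-0.05)·(50/20) = -0.125.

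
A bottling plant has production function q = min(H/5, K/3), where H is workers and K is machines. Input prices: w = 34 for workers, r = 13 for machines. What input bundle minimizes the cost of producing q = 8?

With a fixed-proportions technology, the cost-minimizing bundle uses no slack in either input: H/5 = K/3 = q.
So H = 5·8 = 40 and K = 3·8 = 24.

H* = 40, K* = 24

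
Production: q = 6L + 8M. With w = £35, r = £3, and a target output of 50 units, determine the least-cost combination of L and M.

L* = 0, M* = 6.25

The inputs are perfect substitutes, so the firm uses whichever has the lower cost per unit of output.
Cost per unit of output via L is w/6 = 35/6; via M it is r/8 = 0.375. M is cheaper.
Producing q = 50 with M alone: L = 0, M = 6.25.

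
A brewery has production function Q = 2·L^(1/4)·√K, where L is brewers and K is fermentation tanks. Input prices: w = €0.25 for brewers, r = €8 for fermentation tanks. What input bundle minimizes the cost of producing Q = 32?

L* = 256, K* = 16

Cost minimization requires the marginal rate of technical substitution to equal the input-price ratio: MP_L/MP_K = w/r.
Here MP_L/MP_K = (1/4)·(K/L)/(1/2) = 0.5·(K/L). Setting this equal to 0.25/8 = 0.03125 gives K = 0.0625L.
Substituting into Q = 32: 2·L^(1/4)·(0.0625L)^(1/2) = 32.
Solving, L = 256 and K = 16.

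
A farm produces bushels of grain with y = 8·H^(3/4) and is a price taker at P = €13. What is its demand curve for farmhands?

H(w) = (78/w)^(4)

MP_H = (3/4)·8·H^(-1/4) = 6·H^(-1/4).
Setting P·MP_H = w: 78·H^(-1/4) = w.
Solving for H: H^(-1/4) = w/78, so H = (78/w)^(4).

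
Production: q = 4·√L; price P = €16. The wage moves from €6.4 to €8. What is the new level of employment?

From P·MP_L = w with MP_L = 2·L^(-1/2), the labor demand is L(w) = (32/w)^(2).
At w = 6.4: L = 25. At w = 8: L = 16.

L* = 16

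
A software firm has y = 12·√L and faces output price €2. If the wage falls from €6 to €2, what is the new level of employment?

From P·MP_L = w with MP_L = 6·L^(-1/2), the labor demand is L(w) = (12/w)^(2).
At w = 6: L = 4. At w = 2: L = 36.

L* = 36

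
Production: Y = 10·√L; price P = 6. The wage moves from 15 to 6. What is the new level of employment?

From P·MP_L = w with MP_L = 5·L^(-1/2), the labor demand is L(w) = (30/w)^(2).
At w = 15: L = 4. At w = 6: L = 25.

L* = 25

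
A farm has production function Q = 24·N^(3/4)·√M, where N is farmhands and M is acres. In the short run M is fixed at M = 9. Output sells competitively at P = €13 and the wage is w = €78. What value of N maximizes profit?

With M = 9, MP_N = (3/4)·24·N^(-1/4)·9^(1/2) = 54·N^(-1/4).
Profit maximization for a price taker requires P·MP_N = w: 13·54·N^(-1/4) = 78.
So N^(-1/4) = 1/9, which gives N = 6561.

N* = 6561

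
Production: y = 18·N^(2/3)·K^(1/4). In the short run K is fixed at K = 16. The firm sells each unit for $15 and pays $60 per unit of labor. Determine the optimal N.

N* = 216

With K = 16, MP_N = (2/3)·18·N^(-1/3)·16^(1/4) = 24·N^(-1/3).
Profit maximization for a price taker requires P·MP_N = w: 15·24·N^(-1/3) = 60.
So N^(-1/3) = 1/6, which gives N = 216.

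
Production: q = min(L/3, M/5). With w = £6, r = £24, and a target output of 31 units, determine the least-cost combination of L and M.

With a fixed-proportions technology, the cost-minimizing bundle uses no slack in either input: L/3 = M/5 = q.
So L = 3·31 = 93 and M = 5·31 = 155.

L* = 93, M* = 155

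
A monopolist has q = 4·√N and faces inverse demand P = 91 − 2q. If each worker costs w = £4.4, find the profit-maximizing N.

N* = 25

Marginal revenue from the inverse demand is MR = 91 − 4q.
The marginal product is MP_N = 2·N^(-1/2).
A monopolist hires until marginal revenue product equals the wage: MR·MP_N = w.
At N, q = 4·√N. Substituting and solving: (91 − 16·√N)·2·N^(-1/2) = 4.4 gives N = 25.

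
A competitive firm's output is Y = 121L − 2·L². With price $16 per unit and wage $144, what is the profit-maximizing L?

The marginal product of L is MP_L = 121 − 4L.
A price-taking firm hires until the value of the marginal product equals the wage: P·MP_L = w, so 16·(121 − 4L) = 144.
Then 121 − 4L = 9, giving L = 28.

L* = 28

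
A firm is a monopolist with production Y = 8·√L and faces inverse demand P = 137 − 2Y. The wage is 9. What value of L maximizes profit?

Marginal revenue from the inverse demand is MR = 137 − 4Y.
The marginal product is MP_L = 4·L^(-1/2).
A monopolist hires until marginal revenue product equals the wage: MR·MP_L = w.
At L, Y = 8·√L. Substituting and solving: (137 − 32·√L)·4·L^(-1/2) = 9 gives L = 16.

L* = 16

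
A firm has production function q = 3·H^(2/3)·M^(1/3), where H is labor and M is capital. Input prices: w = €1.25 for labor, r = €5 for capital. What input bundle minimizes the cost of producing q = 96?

Cost minimization requires the marginal rate of technical substitution to equal the input-price ratio: MP_H/MP_M = w/r.
Here MP_H/MP_M = (2/3)·(M/H)/(1/3) = 2·(M/H). Setting this equal to 1.25/5 = 0.25 gives M = 0.125H.
Substituting into q = 96: 3·H^(2/3)·(0.125H)^(1/3) = 96.
Solving, H = 64 and M = 8.

H* = 64, M* = 8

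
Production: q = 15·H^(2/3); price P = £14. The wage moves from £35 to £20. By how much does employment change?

From P·MP_H = w with MP_H = 10·H^(-1/3), the labor demand is H(w) = (140/w)^(3).
At w = 35: H = 64. At w = 20: H = 343.
ΔH = 343 − 64 = 279.

ΔH = 279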